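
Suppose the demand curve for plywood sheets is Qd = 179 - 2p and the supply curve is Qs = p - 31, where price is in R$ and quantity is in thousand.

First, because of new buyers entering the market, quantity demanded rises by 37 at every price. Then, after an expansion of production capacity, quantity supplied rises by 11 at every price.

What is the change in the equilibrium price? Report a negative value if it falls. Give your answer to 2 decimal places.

Initially, 179 - 2p = p - 31, so 210 = 3p and p = 70, Q = 39.
After the shift, demand is Qd = 216 - 2p and supply is Qs = p - 20.
New equilibrium: 216 - 2p = p - 20 ⇒ 236 = 3p ⇒ p = 236/3 ≈ 78.6667, Q = 176/3 ≈ 58.6667.
Δp = 78.6667 − 70 = +8.67.

+8.67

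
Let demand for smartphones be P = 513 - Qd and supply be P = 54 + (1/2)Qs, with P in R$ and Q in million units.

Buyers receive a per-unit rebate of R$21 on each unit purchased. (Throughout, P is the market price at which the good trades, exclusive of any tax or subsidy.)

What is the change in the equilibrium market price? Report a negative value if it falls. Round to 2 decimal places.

Solve the original market: 513 - P = 2P - 108, hence P = 207 and Q = 306.
Since buyers' out-of-pocket price is the market price minus the rebate, the effective demand curve becomes Qd = 534 - P.
Equate the new curves: 534 - P = 2P - 108, giving 642 = 3P, P = 214, Q = 320.
ΔP = 214 − 207 = +7.00.

+7.00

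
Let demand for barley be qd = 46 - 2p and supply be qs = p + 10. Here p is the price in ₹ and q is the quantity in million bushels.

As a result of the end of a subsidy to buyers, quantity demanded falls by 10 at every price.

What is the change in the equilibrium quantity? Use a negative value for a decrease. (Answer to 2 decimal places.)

Original equilibrium: 46 - 2p = p + 10 gives 36 = 3p, so p = 12 and q = 22.
With the change applied: demand qd = 36 - 2p, supply qs = p + 10.
Setting them equal: 36 - 2p = p + 10 → 26 = 3p, so p = 26/3 ≈ 8.6667 and q = 56/3 ≈ 18.6667.
Δq = 18.6667 − 22 = -3.33.

-3.33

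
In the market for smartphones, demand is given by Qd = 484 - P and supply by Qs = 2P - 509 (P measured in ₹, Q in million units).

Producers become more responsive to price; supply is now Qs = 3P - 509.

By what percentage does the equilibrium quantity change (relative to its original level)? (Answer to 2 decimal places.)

Initially, 484 - P = 2P - 509, so 993 = 3P and P = 331, Q = 153.
After the shift, demand is Qd = 484 - P and supply is Qs = 3P - 509.
New equilibrium: 484 - P = 3P - 509 ⇒ 993 = 4P ⇒ P = 248.25, Q = 235.75.
%ΔQ = (235.75 − 153) / 153 × 100 = +54.08%.

+54.08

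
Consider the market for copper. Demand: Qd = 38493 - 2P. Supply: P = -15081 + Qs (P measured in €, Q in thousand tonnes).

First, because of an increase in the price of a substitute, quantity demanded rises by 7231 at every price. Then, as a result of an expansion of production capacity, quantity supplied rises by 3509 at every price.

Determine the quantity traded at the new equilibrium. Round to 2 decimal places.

Initially, 38493 - 2P = P + 15081, so 23412 = 3P and P = 7804, Q = 22885.
The new curves are Qd = 45724 - 2P (demand) and Qs = P + 18590 (supply).
Equate the new curves: 45724 - 2P = P + 18590, giving 27134 = 3P, P = 27134/3 ≈ 9044.6667, Q = 82904/3 ≈ 27634.6667.

27634.67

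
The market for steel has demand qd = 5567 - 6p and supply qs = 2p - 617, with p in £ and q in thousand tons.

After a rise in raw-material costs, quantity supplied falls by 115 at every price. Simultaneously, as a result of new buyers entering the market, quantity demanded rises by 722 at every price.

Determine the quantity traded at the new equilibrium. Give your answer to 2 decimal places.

Solve the original market: 5567 - 6p = 2p - 617, hence p = 773 and q = 929.
The shock moves the curves to qd = 6289 - 6p and qs = 2p - 732.
Clearing the new market: 6289 - 6p = 2p - 732, so p = 877.625 and q = 1023.25.

1023.25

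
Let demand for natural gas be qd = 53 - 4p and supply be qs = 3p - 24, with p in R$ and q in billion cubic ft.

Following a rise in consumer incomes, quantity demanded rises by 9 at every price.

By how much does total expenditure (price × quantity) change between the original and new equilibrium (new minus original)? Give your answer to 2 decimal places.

Solve the original market: 53 - 4p = 3p - 24, hence p = 11 and q = 9.
The new curves are qd = 62 - 4p (demand) and qs = 3p - 24 (supply).
Setting them equal: 62 - 4p = 3p - 24 → 86 = 7p, so p = 86/7 ≈ 12.2857 and q = 90/7 ≈ 12.8571.
Expenditure moves from 11×9 = 99 to 12.2857×12.8571 = 157.9592; change = +58.96.

+58.96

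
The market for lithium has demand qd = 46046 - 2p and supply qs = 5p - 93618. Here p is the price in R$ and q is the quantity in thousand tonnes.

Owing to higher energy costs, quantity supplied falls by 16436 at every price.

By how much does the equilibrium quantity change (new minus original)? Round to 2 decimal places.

Initially, 46046 - 2p = 5p - 93618, so 139664 = 7p and p = 19952, q = 6142.
After the shift, demand is qd = 46046 - 2p and supply is qs = 5p - 110054.
Clearing the new market: 46046 - 2p = 5p - 110054, so p = 22300 and q = 1446.
Δq = 1446 − 6142 = -4696.00.

-4696.00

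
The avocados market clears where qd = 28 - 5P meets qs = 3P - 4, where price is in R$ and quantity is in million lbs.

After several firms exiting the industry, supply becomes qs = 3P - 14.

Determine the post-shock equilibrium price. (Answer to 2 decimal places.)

Initially, 28 - 5P = 3P - 4, so 32 = 8P and P = 4, q = 8.
The new curves are qd = 28 - 5P (demand) and qs = 3P - 14 (supply).
Clearing the new market: 28 - 5P = 3P - 14, so P = 5.25 and q = 1.75.

5.25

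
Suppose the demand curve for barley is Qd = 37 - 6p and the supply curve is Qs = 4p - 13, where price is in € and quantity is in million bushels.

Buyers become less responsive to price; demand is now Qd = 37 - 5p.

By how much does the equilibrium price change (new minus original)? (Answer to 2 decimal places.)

Original equilibrium: 37 - 6p = 4p - 13 gives 50 = 10p, so p = 5 and Q = 7.
The new curves are Qd = 37 - 5p (demand) and Qs = 4p - 13 (supply).
New equilibrium: 37 - 5p = 4p - 13 ⇒ 50 = 9p ⇒ p = 50/9 ≈ 5.5556, Q = 83/9 ≈ 9.2222.
Δp = 5.5556 − 5 = +0.56.

+0.56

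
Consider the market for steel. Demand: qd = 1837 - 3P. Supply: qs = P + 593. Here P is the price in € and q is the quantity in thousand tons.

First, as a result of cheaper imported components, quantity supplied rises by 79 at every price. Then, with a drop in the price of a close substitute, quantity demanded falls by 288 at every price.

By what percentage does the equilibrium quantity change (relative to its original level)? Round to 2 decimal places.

-1.41

Original equilibrium: 1837 - 3P = P + 593 gives 1244 = 4P, so P = 311 and q = 904.
After the shift, demand is qd = 1549 - 3P and supply is qs = P + 672.
Equate the new curves: 1549 - 3P = P + 672, giving 877 = 4P, P = 219.25, q = 891.25.
%Δq = (891.25 − 904) / 904 × 100 = -1.41%.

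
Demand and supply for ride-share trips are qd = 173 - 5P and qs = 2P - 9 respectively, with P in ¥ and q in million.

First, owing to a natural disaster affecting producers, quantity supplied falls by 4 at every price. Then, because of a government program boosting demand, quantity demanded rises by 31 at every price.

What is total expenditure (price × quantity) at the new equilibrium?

Initially, 173 - 5P = 2P - 9, so 182 = 7P and P = 26, q = 43.
The new curves are qd = 204 - 5P (demand) and qs = 2P - 13 (supply).
Clearing the new market: 204 - 5P = 2P - 13, so P = 31 and q = 49.
New expenditure = 31 × 49 = 1519.

1519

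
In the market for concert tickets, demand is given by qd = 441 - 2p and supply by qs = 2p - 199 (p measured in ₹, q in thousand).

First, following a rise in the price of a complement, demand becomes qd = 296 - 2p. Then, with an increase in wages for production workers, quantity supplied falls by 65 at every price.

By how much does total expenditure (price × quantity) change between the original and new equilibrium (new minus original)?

-17120

Solve the original market: 441 - 2p = 2p - 199, hence p = 160 and q = 121.
With the change applied: demand qd = 296 - 2p, supply qs = 2p - 264.
New equilibrium: 296 - 2p = 2p - 264 ⇒ 560 = 4p ⇒ p = 140, q = 16.
Expenditure moves from 160×121 = 19360 to 140×16 = 2240; change = -17120.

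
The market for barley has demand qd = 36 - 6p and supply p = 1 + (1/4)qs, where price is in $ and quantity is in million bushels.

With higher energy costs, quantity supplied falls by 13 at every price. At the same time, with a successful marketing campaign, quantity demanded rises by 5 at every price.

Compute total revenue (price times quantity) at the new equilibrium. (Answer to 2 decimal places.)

35.96

Original equilibrium: 36 - 6p = 4p - 4 gives 40 = 10p, so p = 4 and q = 12.
After the shift, demand is qd = 41 - 6p and supply is qs = 4p - 17.
Setting them equal: 41 - 6p = 4p - 17 → 58 = 10p, so p = 5.8 and q = 6.2.
New expenditure = 5.8 × 6.2 = 35.96.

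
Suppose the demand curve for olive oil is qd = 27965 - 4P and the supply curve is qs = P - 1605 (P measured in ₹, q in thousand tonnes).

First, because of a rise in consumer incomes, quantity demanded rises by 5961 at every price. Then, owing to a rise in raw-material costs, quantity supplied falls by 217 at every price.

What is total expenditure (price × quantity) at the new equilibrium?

Before the shock: 27965 - 4P = P - 1605 ⇒ 29570 = 5P ⇒ P = 5914, q = 4309.
After the shift, demand is qd = 33926 - 4P and supply is qs = P - 1822.
Clearing the new market: 33926 - 4P = P - 1822, so P = 7149.6 and q = 5327.6.
New expenditure = 7149.6 × 5327.6 = 38090208.96.

38090208.96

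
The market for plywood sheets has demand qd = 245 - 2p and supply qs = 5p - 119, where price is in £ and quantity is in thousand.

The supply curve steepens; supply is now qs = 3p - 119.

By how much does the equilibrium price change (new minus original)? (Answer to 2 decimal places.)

Solve the original market: 245 - 2p = 5p - 119, hence p = 52 and q = 141.
After the shift, demand is qd = 245 - 2p and supply is qs = 3p - 119.
Clearing the new market: 245 - 2p = 3p - 119, so p = 72.8 and q = 99.4.
Δp = 72.8 − 52 = +20.80.

+20.80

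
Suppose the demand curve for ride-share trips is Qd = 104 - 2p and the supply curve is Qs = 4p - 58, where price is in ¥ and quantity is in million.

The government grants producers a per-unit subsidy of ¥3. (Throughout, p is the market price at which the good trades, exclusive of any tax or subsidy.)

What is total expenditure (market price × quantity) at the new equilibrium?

Original equilibrium: 104 - 2p = 4p - 58 gives 162 = 6p, so p = 27 and Q = 50.
Since sellers receive the price plus the subsidy, the effective supply curve becomes Qs = 4p - 46.
New equilibrium: 104 - 2p = 4p - 46 ⇒ 150 = 6p ⇒ p = 25, Q = 54.
New expenditure = 25 × 54 = 1350.

1350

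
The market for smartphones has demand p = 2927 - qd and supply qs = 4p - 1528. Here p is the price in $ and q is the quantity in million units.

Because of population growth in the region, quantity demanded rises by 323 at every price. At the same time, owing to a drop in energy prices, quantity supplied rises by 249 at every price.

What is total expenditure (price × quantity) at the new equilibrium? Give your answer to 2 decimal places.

Solve the original market: 2927 - p = 4p - 1528, hence p = 891 and q = 2036.
The new curves are qd = 3250 - p (demand) and qs = 4p - 1279 (supply).
Clearing the new market: 3250 - p = 4p - 1279, so p = 905.8 and q = 2344.2.
New expenditure = 905.8 × 2344.2 = 2123376.36.

2123376.36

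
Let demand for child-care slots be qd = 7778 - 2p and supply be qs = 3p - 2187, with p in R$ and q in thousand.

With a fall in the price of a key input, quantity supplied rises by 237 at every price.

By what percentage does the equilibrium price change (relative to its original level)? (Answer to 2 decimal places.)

Before the shock: 7778 - 2p = 3p - 2187 ⇒ 9965 = 5p ⇒ p = 1993, q = 3792.
The new curves are qd = 7778 - 2p (demand) and qs = 3p - 1950 (supply).
Clearing the new market: 7778 - 2p = 3p - 1950, so p = 1945.6 and q = 3886.8.
%Δp = (1945.6 − 1993) / 1993 × 100 = -2.38%.

-2.38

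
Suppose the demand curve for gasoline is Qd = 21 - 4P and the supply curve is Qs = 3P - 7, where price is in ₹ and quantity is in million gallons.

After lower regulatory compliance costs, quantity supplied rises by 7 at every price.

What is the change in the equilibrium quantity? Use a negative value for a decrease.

+4

Solve the original market: 21 - 4P = 3P - 7, hence P = 4 and Q = 5.
With the change applied: demand Qd = 21 - 4P, supply Qs = 3P.
Setting them equal: 21 - 4P = 3P → 21 = 7P, so P = 3 and Q = 9.
ΔQ = 9 − 5 = +4.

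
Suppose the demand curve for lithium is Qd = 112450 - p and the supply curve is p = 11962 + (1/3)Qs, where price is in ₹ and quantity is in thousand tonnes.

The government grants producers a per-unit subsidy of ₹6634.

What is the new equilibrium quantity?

80341.5

Initially, 112450 - p = 3p - 35886, so 148336 = 4p and p = 37084, Q = 75366.
Since sellers receive the price plus the subsidy, the effective supply curve becomes Qs = 3p - 15984.
Clearing the new market: 112450 - p = 3p - 15984, so p = 32108.5 and Q = 80341.5.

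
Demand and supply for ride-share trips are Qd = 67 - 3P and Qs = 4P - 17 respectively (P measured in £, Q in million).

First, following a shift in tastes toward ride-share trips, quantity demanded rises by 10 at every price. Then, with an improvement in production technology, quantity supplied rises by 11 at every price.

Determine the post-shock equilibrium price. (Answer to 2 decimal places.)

11.86

Before the shock: 67 - 3P = 4P - 17 ⇒ 84 = 7P ⇒ P = 12, Q = 31.
With the change applied: demand Qd = 77 - 3P, supply Qs = 4P - 6.
Equate the new curves: 77 - 3P = 4P - 6, giving 83 = 7P, P = 83/7 ≈ 11.8571, Q = 290/7 ≈ 41.4286.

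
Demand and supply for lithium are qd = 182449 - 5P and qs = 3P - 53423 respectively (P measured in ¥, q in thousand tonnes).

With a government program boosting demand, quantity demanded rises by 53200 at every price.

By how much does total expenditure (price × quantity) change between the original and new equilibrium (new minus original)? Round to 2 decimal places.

Initially, 182449 - 5P = 3P - 53423, so 235872 = 8P and P = 29484, q = 35029.
The shock moves the curves to qd = 235649 - 5P and qs = 3P - 53423.
Equate the new curves: 235649 - 5P = 3P - 53423, giving 289072 = 8P, P = 36134, q = 54979.
Expenditure moves from 29484×35029 = 1032795036 to 36134×54979 = 1986611186; change = +953816150.00.

+953816150.00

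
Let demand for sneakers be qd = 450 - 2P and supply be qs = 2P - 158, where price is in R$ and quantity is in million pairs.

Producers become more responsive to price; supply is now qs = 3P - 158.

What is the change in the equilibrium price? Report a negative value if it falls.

-30.4

Initially, 450 - 2P = 2P - 158, so 608 = 4P and P = 152, q = 146.
With the change applied: demand qd = 450 - 2P, supply qs = 3P - 158.
New equilibrium: 450 - 2P = 3P - 158 ⇒ 608 = 5P ⇒ P = 121.6, q = 206.8.
ΔP = 121.6 − 152 = -30.4.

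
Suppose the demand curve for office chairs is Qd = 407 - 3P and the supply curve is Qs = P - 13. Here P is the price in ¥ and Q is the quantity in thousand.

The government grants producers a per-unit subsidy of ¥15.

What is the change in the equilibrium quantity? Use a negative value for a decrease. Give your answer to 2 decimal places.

Before the shock: 407 - 3P = P - 13 ⇒ 420 = 4P ⇒ P = 105, Q = 92.
Since sellers receive the price plus the subsidy, the effective supply curve becomes Qs = P + 2.
Equate the new curves: 407 - 3P = P + 2, giving 405 = 4P, P = 101.25, Q = 103.25.
ΔQ = 103.25 − 92 = +11.25.

+11.25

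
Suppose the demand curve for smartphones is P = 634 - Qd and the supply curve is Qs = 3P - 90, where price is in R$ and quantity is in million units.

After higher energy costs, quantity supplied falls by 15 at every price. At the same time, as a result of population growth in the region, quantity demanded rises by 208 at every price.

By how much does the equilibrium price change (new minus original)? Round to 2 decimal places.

Solve the original market: 634 - P = 3P - 90, hence P = 181 and Q = 453.
The shock moves the curves to Qd = 842 - P and Qs = 3P - 105.
New equilibrium: 842 - P = 3P - 105 ⇒ 947 = 4P ⇒ P = 236.75, Q = 605.25.
ΔP = 236.75 − 181 = +55.75.

+55.75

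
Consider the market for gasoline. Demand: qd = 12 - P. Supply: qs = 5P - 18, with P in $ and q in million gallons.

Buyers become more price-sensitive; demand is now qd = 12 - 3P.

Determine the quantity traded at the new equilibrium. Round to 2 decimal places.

Original equilibrium: 12 - P = 5P - 18 gives 30 = 6P, so P = 5 and q = 7.
With the change applied: demand qd = 12 - 3P, supply qs = 5P - 18.
Clearing the new market: 12 - 3P = 5P - 18, so P = 3.75 and q = 0.75.

0.75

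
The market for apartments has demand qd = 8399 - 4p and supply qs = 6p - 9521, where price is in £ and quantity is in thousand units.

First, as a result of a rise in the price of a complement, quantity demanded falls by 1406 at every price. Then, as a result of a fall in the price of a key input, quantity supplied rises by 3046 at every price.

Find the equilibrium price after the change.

Original equilibrium: 8399 - 4p = 6p - 9521 gives 17920 = 10p, so p = 1792 and q = 1231.
With the change applied: demand qd = 6993 - 4p, supply qs = 6p - 6475.
Equate the new curves: 6993 - 4p = 6p - 6475, giving 13468 = 10p, p = 1346.8, q = 1605.8.

1346.8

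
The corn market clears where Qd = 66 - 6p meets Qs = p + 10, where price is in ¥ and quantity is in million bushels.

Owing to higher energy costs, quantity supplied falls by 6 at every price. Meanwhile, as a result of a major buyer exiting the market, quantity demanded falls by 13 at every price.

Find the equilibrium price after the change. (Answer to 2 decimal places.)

7.00

Original equilibrium: 66 - 6p = p + 10 gives 56 = 7p, so p = 8 and Q = 18.
The shock moves the curves to Qd = 53 - 6p and Qs = p + 4.
Clearing the new market: 53 - 6p = p + 4, so p = 7 and Q = 11.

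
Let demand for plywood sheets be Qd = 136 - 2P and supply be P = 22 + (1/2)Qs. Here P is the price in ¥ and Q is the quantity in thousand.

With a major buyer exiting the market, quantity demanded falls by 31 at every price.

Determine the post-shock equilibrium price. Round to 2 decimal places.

37.25

Initially, 136 - 2P = 2P - 44, so 180 = 4P and P = 45, Q = 46.
The new curves are Qd = 105 - 2P (demand) and Qs = 2P - 44 (supply).
Setting them equal: 105 - 2P = 2P - 44 → 149 = 4P, so P = 37.25 and Q = 30.5.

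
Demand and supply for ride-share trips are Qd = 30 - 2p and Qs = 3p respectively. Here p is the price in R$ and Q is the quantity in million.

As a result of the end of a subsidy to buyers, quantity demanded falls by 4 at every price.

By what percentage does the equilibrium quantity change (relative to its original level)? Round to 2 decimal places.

Solve the original market: 30 - 2p = 3p, hence p = 6 and Q = 18.
With the change applied: demand Qd = 26 - 2p, supply Qs = 3p.
New equilibrium: 26 - 2p = 3p ⇒ 26 = 5p ⇒ p = 5.2, Q = 15.6.
%ΔQ = (15.6 − 18) / 18 × 100 = -13.33%.

-13.33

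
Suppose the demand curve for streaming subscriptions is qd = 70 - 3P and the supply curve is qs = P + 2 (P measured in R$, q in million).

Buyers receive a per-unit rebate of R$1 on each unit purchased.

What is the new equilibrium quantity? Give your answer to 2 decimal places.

Initially, 70 - 3P = P + 2, so 68 = 4P and P = 17, q = 19.
Since buyers' out-of-pocket price is the market price minus the rebate, the effective demand curve becomes qd = 73 - 3P.
New equilibrium: 73 - 3P = P + 2 ⇒ 71 = 4P ⇒ P = 17.75, q = 19.75.

19.75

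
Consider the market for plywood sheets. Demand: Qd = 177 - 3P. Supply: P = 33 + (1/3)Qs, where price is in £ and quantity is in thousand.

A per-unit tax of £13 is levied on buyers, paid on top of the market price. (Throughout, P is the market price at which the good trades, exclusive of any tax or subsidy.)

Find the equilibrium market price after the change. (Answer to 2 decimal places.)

Original equilibrium: 177 - 3P = 3P - 99 gives 276 = 6P, so P = 46 and Q = 39.
Since buyers pay the price plus the tax, the effective demand curve becomes Qd = 138 - 3P.
Clearing the new market: 138 - 3P = 3P - 99, so P = 39.5 and Q = 19.5.

39.50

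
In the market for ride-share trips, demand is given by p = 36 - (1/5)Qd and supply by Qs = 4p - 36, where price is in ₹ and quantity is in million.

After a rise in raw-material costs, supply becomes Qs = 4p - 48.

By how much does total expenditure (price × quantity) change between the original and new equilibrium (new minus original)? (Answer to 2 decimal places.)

-88.89

Solve the original market: 180 - 5p = 4p - 36, hence p = 24 and Q = 60.
The shock moves the curves to Qd = 180 - 5p and Qs = 4p - 48.
Equate the new curves: 180 - 5p = 4p - 48, giving 228 = 9p, p = 76/3 ≈ 25.3333, Q = 160/3 ≈ 53.3333.
Expenditure moves from 24×60 = 1440 to 25.3333×53.3333 = 1351.1111; change = -88.89.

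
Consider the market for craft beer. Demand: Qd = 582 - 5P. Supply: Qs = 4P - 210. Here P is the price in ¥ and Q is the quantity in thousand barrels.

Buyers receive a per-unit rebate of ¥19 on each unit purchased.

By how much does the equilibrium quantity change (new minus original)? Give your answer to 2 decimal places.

Before the shock: 582 - 5P = 4P - 210 ⇒ 792 = 9P ⇒ P = 88, Q = 142.
Since buyers' out-of-pocket price is the market price minus the rebate, the effective demand curve becomes Qd = 677 - 5P.
Equate the new curves: 677 - 5P = 4P - 210, giving 887 = 9P, P = 887/9 ≈ 98.5556, Q = 1658/9 ≈ 184.2222.
ΔQ = 184.2222 − 142 = +42.22.

+42.22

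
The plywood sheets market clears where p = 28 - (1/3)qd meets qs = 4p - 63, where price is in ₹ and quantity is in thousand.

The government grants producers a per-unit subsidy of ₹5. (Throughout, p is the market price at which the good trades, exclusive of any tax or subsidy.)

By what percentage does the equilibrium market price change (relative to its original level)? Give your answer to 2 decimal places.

Before the shock: 84 - 3p = 4p - 63 ⇒ 147 = 7p ⇒ p = 21, q = 21.
Since sellers receive the price plus the subsidy, the effective supply curve becomes qs = 4p - 43.
Clearing the new market: 84 - 3p = 4p - 43, so p = 127/7 ≈ 18.1429 and q = 207/7 ≈ 29.5714.
%Δp = (18.1429 − 21) / 21 × 100 = -13.61%.

-13.61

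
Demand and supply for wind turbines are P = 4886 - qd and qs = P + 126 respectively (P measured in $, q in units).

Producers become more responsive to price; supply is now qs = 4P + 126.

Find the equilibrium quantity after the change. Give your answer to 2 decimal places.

Before the shock: 4886 - P = P + 126 ⇒ 4760 = 2P ⇒ P = 2380, q = 2506.
After the shift, demand is qd = 4886 - P and supply is qs = 4P + 126.
Setting them equal: 4886 - P = 4P + 126 → 4760 = 5P, so P = 952 and q = 3934.

3934.00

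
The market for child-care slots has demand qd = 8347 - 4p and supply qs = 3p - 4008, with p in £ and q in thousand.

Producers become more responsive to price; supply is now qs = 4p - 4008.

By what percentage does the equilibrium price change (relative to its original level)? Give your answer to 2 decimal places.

-12.50

Initially, 8347 - 4p = 3p - 4008, so 12355 = 7p and p = 1765, q = 1287.
The shock moves the curves to qd = 8347 - 4p and qs = 4p - 4008.
New equilibrium: 8347 - 4p = 4p - 4008 ⇒ 12355 = 8p ⇒ p = 1544.375, q = 2169.5.
%Δp = (1544.375 − 1765) / 1765 × 100 = -12.50%.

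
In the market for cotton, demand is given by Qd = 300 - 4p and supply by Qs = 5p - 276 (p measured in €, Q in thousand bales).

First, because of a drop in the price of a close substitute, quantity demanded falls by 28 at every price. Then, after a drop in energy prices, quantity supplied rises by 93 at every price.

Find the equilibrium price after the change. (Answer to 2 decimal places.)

50.56

Initially, 300 - 4p = 5p - 276, so 576 = 9p and p = 64, Q = 44.
The shock moves the curves to Qd = 272 - 4p and Qs = 5p - 183.
Setting them equal: 272 - 4p = 5p - 183 → 455 = 9p, so p = 455/9 ≈ 50.5556 and Q = 628/9 ≈ 69.7778.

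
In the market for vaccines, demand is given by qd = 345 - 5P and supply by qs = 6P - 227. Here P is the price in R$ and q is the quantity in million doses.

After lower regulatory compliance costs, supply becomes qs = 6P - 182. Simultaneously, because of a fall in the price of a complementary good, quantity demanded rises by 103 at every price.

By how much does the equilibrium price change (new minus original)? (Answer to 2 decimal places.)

+5.27

Original equilibrium: 345 - 5P = 6P - 227 gives 572 = 11P, so P = 52 and q = 85.
The shock moves the curves to qd = 448 - 5P and qs = 6P - 182.
Setting them equal: 448 - 5P = 6P - 182 → 630 = 11P, so P = 630/11 ≈ 57.2727 and q = 1778/11 ≈ 161.6364.
ΔP = 57.2727 − 52 = +5.27.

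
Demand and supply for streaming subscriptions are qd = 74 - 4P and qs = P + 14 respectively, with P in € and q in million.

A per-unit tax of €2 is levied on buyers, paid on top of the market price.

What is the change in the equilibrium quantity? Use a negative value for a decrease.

-1.6

Initially, 74 - 4P = P + 14, so 60 = 5P and P = 12, q = 26.
Since buyers pay the price plus the tax, the effective demand curve becomes qd = 66 - 4P.
New equilibrium: 66 - 4P = P + 14 ⇒ 52 = 5P ⇒ P = 10.4, q = 24.4.
Δq = 24.4 − 26 = -1.6.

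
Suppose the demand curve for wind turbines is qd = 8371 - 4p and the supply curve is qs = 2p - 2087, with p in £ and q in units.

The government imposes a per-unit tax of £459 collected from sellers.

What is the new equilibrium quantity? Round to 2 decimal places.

787.00

Before the shock: 8371 - 4p = 2p - 2087 ⇒ 10458 = 6p ⇒ p = 1743, q = 1399.
Since sellers keep the price net of the tax, the effective supply curve becomes qs = 2p - 3005.
Equate the new curves: 8371 - 4p = 2p - 3005, giving 11376 = 6p, p = 1896, q = 787.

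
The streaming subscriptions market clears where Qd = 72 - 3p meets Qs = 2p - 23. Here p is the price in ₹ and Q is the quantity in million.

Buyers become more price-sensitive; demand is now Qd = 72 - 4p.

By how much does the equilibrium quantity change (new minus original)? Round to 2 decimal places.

Original equilibrium: 72 - 3p = 2p - 23 gives 95 = 5p, so p = 19 and Q = 15.
With the change applied: demand Qd = 72 - 4p, supply Qs = 2p - 23.
Clearing the new market: 72 - 4p = 2p - 23, so p = 95/6 ≈ 15.8333 and Q = 26/3 ≈ 8.6667.
ΔQ = 8.6667 − 15 = -6.33.

-6.33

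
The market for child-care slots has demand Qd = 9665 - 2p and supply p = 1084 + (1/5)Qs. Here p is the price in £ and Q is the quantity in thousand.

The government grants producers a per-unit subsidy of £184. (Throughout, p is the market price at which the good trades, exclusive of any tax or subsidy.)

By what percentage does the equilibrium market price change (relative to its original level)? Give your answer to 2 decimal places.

Before the shock: 9665 - 2p = 5p - 5420 ⇒ 15085 = 7p ⇒ p = 2155, Q = 5355.
Since sellers receive the price plus the subsidy, the effective supply curve becomes Qs = 5p - 4500.
Setting them equal: 9665 - 2p = 5p - 4500 → 14165 = 7p, so p = 14165/7 ≈ 2023.5714 and Q = 39325/7 ≈ 5617.8571.
%Δp = (2023.5714 − 2155) / 2155 × 100 = -6.10%.

-6.10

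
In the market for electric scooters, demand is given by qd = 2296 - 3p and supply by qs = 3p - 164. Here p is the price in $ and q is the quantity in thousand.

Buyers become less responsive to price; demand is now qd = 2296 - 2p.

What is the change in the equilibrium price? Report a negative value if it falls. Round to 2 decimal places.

+82.00

Original equilibrium: 2296 - 3p = 3p - 164 gives 2460 = 6p, so p = 410 and q = 1066.
After the shift, demand is qd = 2296 - 2p and supply is qs = 3p - 164.
Clearing the new market: 2296 - 2p = 3p - 164, so p = 492 and q = 1312.
Δp = 492 − 410 = +82.00.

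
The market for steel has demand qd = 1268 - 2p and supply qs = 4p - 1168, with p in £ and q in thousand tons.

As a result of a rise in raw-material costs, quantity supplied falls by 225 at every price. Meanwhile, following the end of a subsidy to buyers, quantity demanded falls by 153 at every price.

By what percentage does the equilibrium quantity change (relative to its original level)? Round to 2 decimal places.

Original equilibrium: 1268 - 2p = 4p - 1168 gives 2436 = 6p, so p = 406 and q = 456.
The shock moves the curves to qd = 1115 - 2p and qs = 4p - 1393.
Setting them equal: 1115 - 2p = 4p - 1393 → 2508 = 6p, so p = 418 and q = 279.
%Δq = (279 − 456) / 456 × 100 = -38.82%.

-38.82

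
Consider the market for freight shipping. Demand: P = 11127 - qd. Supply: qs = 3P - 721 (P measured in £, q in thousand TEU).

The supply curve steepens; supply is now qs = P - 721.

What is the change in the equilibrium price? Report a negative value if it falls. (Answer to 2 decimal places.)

Solve the original market: 11127 - P = 3P - 721, hence P = 2962 and q = 8165.
The shock moves the curves to qd = 11127 - P and qs = P - 721.
Setting them equal: 11127 - P = P - 721 → 11848 = 2P, so P = 5924 and q = 5203.
ΔP = 5924 − 2962 = +2962.00.

+2962.00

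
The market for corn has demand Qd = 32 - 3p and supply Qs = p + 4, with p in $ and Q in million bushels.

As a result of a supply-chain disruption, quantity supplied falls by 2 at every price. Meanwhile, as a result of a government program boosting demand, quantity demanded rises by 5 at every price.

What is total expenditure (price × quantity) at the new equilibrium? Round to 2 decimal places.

Before the shock: 32 - 3p = p + 4 ⇒ 28 = 4p ⇒ p = 7, Q = 11.
With the change applied: demand Qd = 37 - 3p, supply Qs = p + 2.
New equilibrium: 37 - 3p = p + 2 ⇒ 35 = 4p ⇒ p = 8.75, Q = 10.75.
New expenditure = 8.75 × 10.75 = 94.06.

94.06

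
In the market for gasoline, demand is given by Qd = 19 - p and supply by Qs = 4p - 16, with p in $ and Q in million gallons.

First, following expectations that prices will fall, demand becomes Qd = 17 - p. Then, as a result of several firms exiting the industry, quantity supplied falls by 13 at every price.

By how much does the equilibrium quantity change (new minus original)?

Before the shock: 19 - p = 4p - 16 ⇒ 35 = 5p ⇒ p = 7, Q = 12.
The new curves are Qd = 17 - p (demand) and Qs = 4p - 29 (supply).
Clearing the new market: 17 - p = 4p - 29, so p = 9.2 and Q = 7.8.
ΔQ = 7.8 − 12 = -4.2.

-4.2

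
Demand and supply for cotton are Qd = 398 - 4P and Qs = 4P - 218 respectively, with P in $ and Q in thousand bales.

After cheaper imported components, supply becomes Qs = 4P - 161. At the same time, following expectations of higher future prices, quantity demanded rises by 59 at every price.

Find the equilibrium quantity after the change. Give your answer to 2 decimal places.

Initially, 398 - 4P = 4P - 218, so 616 = 8P and P = 77, Q = 90.
The new curves are Qd = 457 - 4P (demand) and Qs = 4P - 161 (supply).
New equilibrium: 457 - 4P = 4P - 161 ⇒ 618 = 8P ⇒ P = 77.25, Q = 148.

148.00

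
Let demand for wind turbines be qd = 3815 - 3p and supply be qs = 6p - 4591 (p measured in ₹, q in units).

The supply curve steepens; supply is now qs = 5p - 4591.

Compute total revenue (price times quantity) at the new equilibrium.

Solve the original market: 3815 - 3p = 6p - 4591, hence p = 934 and q = 1013.
After the shift, demand is qd = 3815 - 3p and supply is qs = 5p - 4591.
Setting them equal: 3815 - 3p = 5p - 4591 → 8406 = 8p, so p = 1050.75 and q = 662.75.
New expenditure = 1050.75 × 662.75 = 696384.5625.

696384.5625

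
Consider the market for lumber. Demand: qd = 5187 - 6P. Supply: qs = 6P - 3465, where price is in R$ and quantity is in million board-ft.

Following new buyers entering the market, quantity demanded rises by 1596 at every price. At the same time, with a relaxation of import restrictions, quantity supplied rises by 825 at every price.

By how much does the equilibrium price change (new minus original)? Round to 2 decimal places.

Original equilibrium: 5187 - 6P = 6P - 3465 gives 8652 = 12P, so P = 721 and q = 861.
After the shift, demand is qd = 6783 - 6P and supply is qs = 6P - 2640.
Setting them equal: 6783 - 6P = 6P - 2640 → 9423 = 12P, so P = 785.25 and q = 2071.5.
ΔP = 785.25 − 721 = +64.25.

+64.25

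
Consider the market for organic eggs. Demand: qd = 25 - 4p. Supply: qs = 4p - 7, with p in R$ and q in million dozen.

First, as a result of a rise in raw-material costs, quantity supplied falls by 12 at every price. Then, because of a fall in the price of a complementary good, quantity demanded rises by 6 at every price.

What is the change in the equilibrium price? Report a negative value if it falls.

Original equilibrium: 25 - 4p = 4p - 7 gives 32 = 8p, so p = 4 and q = 9.
The shock moves the curves to qd = 31 - 4p and qs = 4p - 19.
New equilibrium: 31 - 4p = 4p - 19 ⇒ 50 = 8p ⇒ p = 6.25, q = 6.
Δp = 6.25 − 4 = +2.25.

+2.25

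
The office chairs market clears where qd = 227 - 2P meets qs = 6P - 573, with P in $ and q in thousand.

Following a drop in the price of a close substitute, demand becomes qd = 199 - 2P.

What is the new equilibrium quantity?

Initially, 227 - 2P = 6P - 573, so 800 = 8P and P = 100, q = 27.
After the shift, demand is qd = 199 - 2P and supply is qs = 6P - 573.
Setting them equal: 199 - 2P = 6P - 573 → 772 = 8P, so P = 96.5 and q = 6.

6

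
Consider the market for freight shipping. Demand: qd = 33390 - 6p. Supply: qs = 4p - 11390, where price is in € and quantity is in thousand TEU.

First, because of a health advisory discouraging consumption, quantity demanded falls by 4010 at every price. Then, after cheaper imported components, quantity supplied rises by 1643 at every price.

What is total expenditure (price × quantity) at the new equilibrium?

Solve the original market: 33390 - 6p = 4p - 11390, hence p = 4478 and q = 6522.
The new curves are qd = 29380 - 6p (demand) and qs = 4p - 9747 (supply).
Setting them equal: 29380 - 6p = 4p - 9747 → 39127 = 10p, so p = 3912.7 and q = 5903.8.
New expenditure = 3912.7 × 5903.8 = 23099798.26.

23099798.26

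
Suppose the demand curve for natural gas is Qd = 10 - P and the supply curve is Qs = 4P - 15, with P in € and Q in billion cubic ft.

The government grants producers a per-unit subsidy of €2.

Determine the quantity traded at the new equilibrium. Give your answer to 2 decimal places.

Initially, 10 - P = 4P - 15, so 25 = 5P and P = 5, Q = 5.
Since sellers receive the price plus the subsidy, the effective supply curve becomes Qs = 4P - 7.
Equate the new curves: 10 - P = 4P - 7, giving 17 = 5P, P = 3.4, Q = 6.6.

6.60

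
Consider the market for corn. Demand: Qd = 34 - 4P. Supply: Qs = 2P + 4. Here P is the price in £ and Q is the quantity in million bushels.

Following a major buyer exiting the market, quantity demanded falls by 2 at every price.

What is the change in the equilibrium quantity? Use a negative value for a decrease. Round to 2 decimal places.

Original equilibrium: 34 - 4P = 2P + 4 gives 30 = 6P, so P = 5 and Q = 14.
After the shift, demand is Qd = 32 - 4P and supply is Qs = 2P + 4.
Setting them equal: 32 - 4P = 2P + 4 → 28 = 6P, so P = 14/3 ≈ 4.6667 and Q = 40/3 ≈ 13.3333.
ΔQ = 13.3333 − 14 = -0.67.

-0.67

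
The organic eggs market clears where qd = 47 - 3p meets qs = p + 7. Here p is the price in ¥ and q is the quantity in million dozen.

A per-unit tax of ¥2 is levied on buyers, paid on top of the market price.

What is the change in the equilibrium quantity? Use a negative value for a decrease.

-1.5

Before the shock: 47 - 3p = p + 7 ⇒ 40 = 4p ⇒ p = 10, q = 17.
Since buyers pay the price plus the tax, the effective demand curve becomes qd = 41 - 3p.
Equate the new curves: 41 - 3p = p + 7, giving 34 = 4p, p = 8.5, q = 15.5.
Δq = 15.5 − 17 = -1.5.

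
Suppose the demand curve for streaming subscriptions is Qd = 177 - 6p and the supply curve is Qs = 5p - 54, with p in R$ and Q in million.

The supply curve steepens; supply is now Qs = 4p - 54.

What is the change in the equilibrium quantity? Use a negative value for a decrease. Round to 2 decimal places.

Original equilibrium: 177 - 6p = 5p - 54 gives 231 = 11p, so p = 21 and Q = 51.
The new curves are Qd = 177 - 6p (demand) and Qs = 4p - 54 (supply).
New equilibrium: 177 - 6p = 4p - 54 ⇒ 231 = 10p ⇒ p = 23.1, Q = 38.4.
ΔQ = 38.4 − 51 = -12.60.

-12.60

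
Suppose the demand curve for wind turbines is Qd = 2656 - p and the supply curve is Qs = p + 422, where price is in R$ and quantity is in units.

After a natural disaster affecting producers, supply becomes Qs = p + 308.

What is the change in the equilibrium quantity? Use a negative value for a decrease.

-57

Solve the original market: 2656 - p = p + 422, hence p = 1117 and Q = 1539.
With the change applied: demand Qd = 2656 - p, supply Qs = p + 308.
Clearing the new market: 2656 - p = p + 308, so p = 1174 and Q = 1482.
ΔQ = 1482 − 1539 = -57.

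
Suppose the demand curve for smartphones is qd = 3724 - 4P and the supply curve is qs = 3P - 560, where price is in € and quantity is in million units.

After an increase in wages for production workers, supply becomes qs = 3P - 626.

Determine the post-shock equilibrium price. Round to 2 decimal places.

621.43

Original equilibrium: 3724 - 4P = 3P - 560 gives 4284 = 7P, so P = 612 and q = 1276.
The new curves are qd = 3724 - 4P (demand) and qs = 3P - 626 (supply).
New equilibrium: 3724 - 4P = 3P - 626 ⇒ 4350 = 7P ⇒ P = 4350/7 ≈ 621.4286, q = 8668/7 ≈ 1238.2857.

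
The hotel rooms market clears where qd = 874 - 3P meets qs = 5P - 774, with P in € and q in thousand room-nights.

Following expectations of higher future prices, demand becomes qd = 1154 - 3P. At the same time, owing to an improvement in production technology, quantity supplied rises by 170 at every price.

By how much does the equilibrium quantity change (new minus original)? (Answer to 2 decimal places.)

Initially, 874 - 3P = 5P - 774, so 1648 = 8P and P = 206, q = 256.
The shock moves the curves to qd = 1154 - 3P and qs = 5P - 604.
New equilibrium: 1154 - 3P = 5P - 604 ⇒ 1758 = 8P ⇒ P = 219.75, q = 494.75.
Δq = 494.75 − 256 = +238.75.

+238.75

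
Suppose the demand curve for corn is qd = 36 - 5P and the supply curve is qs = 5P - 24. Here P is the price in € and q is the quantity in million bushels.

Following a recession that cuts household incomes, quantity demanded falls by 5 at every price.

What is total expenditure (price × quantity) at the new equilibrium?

19.25

Solve the original market: 36 - 5P = 5P - 24, hence P = 6 and q = 6.
The shock moves the curves to qd = 31 - 5P and qs = 5P - 24.
Clearing the new market: 31 - 5P = 5P - 24, so P = 5.5 and q = 3.5.
New expenditure = 5.5 × 3.5 = 19.25.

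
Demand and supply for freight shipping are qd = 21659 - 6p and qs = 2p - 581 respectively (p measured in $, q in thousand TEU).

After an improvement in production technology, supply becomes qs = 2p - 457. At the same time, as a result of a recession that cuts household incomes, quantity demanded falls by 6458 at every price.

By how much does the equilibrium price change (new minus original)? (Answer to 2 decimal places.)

-822.75

Initially, 21659 - 6p = 2p - 581, so 22240 = 8p and p = 2780, q = 4979.
The new curves are qd = 15201 - 6p (demand) and qs = 2p - 457 (supply).
New equilibrium: 15201 - 6p = 2p - 457 ⇒ 15658 = 8p ⇒ p = 1957.25, q = 3457.5.
Δp = 1957.25 − 2780 = -822.75.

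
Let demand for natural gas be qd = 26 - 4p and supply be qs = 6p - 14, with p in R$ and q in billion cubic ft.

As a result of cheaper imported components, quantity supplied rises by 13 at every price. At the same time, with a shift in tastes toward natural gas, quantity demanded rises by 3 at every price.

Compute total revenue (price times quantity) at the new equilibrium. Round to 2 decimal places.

Initially, 26 - 4p = 6p - 14, so 40 = 10p and p = 4, q = 10.
After the shift, demand is qd = 29 - 4p and supply is qs = 6p - 1.
Clearing the new market: 29 - 4p = 6p - 1, so p = 3 and q = 17.
New expenditure = 3 × 17 = 51.00.

51.00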